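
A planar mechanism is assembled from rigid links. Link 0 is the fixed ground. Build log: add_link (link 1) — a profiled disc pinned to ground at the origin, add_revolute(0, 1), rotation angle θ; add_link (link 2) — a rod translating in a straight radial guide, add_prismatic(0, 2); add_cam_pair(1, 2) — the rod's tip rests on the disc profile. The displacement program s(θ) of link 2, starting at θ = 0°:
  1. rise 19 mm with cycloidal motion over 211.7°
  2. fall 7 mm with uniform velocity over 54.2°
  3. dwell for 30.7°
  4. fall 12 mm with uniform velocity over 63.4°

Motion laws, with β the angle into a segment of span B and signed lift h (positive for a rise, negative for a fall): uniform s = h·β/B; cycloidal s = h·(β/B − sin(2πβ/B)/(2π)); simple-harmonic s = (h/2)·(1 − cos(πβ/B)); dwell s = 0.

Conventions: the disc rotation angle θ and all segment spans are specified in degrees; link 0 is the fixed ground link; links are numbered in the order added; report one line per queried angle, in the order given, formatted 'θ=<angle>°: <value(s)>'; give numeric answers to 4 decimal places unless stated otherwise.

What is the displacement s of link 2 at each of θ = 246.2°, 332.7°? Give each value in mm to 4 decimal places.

seg 1 [0°–211.7°] cycloidal, h=19: full span → s += 19 → s = 19.0000
seg 2 [211.7°–265.9°] uniform, h=-7: θ=246.2° here. β=34.5, B=54.2. -7·34.5/54.2 = -4.4557 → s = 14.5443
seg 2 [211.7°–265.9°] uniform, h=-7: full span → s += -7 → s = 12.0000
seg 3 [265.9°–296.6°] dwell: s stays 12.0000
seg 4 [296.6°–360°] uniform, h=-12: θ=332.7° here. β=36.1, B=63.4. -12·36.1/63.4 = -6.8328 → s = 5.1672

θ=246.2°: 14.5443
θ=332.7°: 5.1672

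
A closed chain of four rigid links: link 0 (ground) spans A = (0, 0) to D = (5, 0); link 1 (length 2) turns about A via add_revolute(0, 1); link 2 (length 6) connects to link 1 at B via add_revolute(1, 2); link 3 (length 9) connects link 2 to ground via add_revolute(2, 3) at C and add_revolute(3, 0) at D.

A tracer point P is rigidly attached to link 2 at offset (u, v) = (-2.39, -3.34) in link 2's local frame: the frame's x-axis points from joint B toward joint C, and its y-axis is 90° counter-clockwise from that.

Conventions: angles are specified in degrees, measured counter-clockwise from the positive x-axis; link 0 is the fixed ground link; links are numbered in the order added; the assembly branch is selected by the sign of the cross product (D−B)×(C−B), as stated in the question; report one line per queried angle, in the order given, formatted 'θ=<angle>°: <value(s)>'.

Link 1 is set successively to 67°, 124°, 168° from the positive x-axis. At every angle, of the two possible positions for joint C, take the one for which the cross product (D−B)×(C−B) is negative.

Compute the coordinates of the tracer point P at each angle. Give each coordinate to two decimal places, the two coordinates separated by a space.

A=(0,0), D=(5.00,0)
θ=67°: B = A + 2.00·(cos67°, sin67°) = (0.7815, 1.8410)
θ=67°: |BD| = 4.6028
θ=67°: circle(B,6.00) ∩ circle(D,9.00): a=-2.5870, h=5.4136
θ=67°:   candidates: C₊=(0.5758,7.8375) cross=24.918; C₋=(-3.7549,-2.0860) cross=-24.918
θ=67°:   branch - wants cross < 0 → take C=(-3.7549,-2.0860) (cross=-24.918)
θ=67°: ex = (C−B)/|BC| = (-0.7561,-0.6545); ey = (0.6545,-0.7561)
θ=67°: P = B + -2.39·ex + -3.34·ey = (0.4024,5.9305)
θ=124°: B = A + 2.00·(cos124°, sin124°) = (-1.1184, 1.6581)
θ=124°: |BD| = 6.3391
θ=124°: circle(B,6.00) ∩ circle(D,9.00): a=-0.3799, h=5.9880
θ=124°:   candidates: C₊=(0.0812,7.5369) cross=37.958; C₋=(-3.0513,-4.0221) cross=-37.958
θ=124°:   branch - wants cross < 0 → take C=(-3.0513,-4.0221) (cross=-37.958)
θ=124°: ex = (C−B)/|BC| = (-0.3221,-0.9467); ey = (0.9467,-0.3221)
θ=124°: P = B + -2.39·ex + -3.34·ey = (-3.5104,4.9966)
θ=168°: B = A + 2.00·(cos168°, sin168°) = (-1.9563, 0.4158)
θ=168°: |BD| = 6.9687
θ=168°: circle(B,6.00) ∩ circle(D,9.00): a=0.2556, h=5.9946
θ=168°:   candidates: C₊=(-1.3434,6.3844) cross=41.774; C₋=(-2.0588,-5.5833) cross=-41.774
θ=168°:   branch - wants cross < 0 → take C=(-2.0588,-5.5833) (cross=-41.774)
θ=168°: ex = (C−B)/|BC| = (-0.0171,-0.9999); ey = (0.9999,-0.0171)
θ=168°: P = B + -2.39·ex + -3.34·ey = (-5.2550,2.8625)

θ=67°: 0.40 5.93
θ=124°: -3.51 5.00
θ=168°: -5.25 2.86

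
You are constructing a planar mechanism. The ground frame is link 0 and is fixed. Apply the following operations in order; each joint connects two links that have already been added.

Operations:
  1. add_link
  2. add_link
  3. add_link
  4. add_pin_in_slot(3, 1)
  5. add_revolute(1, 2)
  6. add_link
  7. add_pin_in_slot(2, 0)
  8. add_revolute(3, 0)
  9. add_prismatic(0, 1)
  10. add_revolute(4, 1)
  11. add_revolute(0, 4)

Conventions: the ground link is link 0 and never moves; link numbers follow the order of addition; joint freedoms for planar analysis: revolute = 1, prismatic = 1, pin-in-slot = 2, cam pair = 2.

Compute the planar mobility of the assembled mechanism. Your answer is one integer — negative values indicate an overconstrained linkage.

ground; <1,0,0>
#1 <2,0,0>
#2 <3,0,0>
#3 <4,0,0>
PS:3↔1 J2 <4,0,1>
R:1↔2 J1 <4,1,1>
#4 <5,1,1>
PS:2↔0 J2 <5,1,2>
R:3↔0 J1 <5,2,2>
P:0↔1 J1 <5,3,2>
R:4↔1 J1 <5,4,2>
R:0↔4 J1 <5,5,2>
3×4 − 2×5 − 1×2 = 0

M = 0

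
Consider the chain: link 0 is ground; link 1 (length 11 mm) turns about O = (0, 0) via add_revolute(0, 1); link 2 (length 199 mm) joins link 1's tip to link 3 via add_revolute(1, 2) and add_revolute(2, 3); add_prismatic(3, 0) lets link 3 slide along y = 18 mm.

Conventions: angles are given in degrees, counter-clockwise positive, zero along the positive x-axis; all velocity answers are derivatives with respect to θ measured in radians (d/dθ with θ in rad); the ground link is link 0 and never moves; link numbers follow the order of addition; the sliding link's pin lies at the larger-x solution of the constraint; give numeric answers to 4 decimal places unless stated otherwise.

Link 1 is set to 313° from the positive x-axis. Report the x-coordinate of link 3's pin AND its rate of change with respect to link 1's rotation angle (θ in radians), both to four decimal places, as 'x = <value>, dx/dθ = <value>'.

geometry: r = 11 mm, L = 199 mm, e = 18 mm
crank pin P = (r cos θ, r sin θ) = (7.501982, -8.044891)
h = r sin θ − e = -8.044891 − 18 = -26.044891
x = r cos θ + √(L² − h²) = 7.501982 + 197.288276 = 204.790258
dx/dθ = −r sin θ − h·r cos θ/√(L² − h²) (θ in radians; h = -26.044891) = 9.035260

x = 204.7903, dx/dθ = 9.0353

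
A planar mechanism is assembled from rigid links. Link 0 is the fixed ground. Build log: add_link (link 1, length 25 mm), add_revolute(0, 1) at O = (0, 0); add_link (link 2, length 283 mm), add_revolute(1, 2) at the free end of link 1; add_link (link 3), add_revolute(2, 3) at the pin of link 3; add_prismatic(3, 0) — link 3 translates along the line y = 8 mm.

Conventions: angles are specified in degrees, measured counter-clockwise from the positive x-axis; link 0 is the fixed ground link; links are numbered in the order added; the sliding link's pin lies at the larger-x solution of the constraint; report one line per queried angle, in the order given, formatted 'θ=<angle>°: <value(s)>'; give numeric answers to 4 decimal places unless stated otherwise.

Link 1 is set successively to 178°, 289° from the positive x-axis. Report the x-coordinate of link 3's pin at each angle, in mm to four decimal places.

geometry: r = 25 mm, L = 283 mm, e = 8 mm
θ=178°: crank pin P = (r cos θ, r sin θ) = (-24.984771, 0.872487)
θ=178°: h = r sin θ − e = 0.872487 − 8 = -7.127513
θ=178°: x = r cos θ + √(L² − h²) = -24.984771 + 282.910231 = 257.925460
θ=289°: crank pin P = (r cos θ, r sin θ) = (8.139204, -23.637964)
θ=289°: h = r sin θ − e = -23.637964 − 8 = -31.637964
θ=289°: x = r cos θ + √(L² − h²) = 8.139204 + 281.225958 = 289.365161

θ=178°: 257.9255
θ=289°: 289.3652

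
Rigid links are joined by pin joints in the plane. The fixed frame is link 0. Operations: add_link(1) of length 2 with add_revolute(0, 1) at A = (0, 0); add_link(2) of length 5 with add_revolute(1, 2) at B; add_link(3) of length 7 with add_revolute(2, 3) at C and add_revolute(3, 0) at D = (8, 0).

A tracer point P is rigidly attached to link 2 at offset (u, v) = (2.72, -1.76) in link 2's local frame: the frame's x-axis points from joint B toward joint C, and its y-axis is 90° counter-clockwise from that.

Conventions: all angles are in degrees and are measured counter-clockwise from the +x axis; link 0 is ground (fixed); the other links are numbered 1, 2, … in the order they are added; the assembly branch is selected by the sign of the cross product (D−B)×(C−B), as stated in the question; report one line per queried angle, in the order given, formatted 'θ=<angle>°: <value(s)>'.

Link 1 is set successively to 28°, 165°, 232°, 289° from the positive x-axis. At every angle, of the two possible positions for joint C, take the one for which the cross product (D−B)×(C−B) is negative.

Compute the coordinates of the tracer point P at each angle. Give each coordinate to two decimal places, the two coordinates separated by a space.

A=(0,0), D=(8.00,0)
θ=28°: B = A + 2.00·(cos28°, sin28°) = (1.7659, 0.9389)
θ=28°: |BD| = 6.3044
θ=28°: circle(B,5.00) ∩ circle(D,7.00): a=1.2488, h=4.8415
θ=28°:   candidates: C₊=(3.7218,5.5405) cross=30.523; C₋=(2.2797,-4.0346) cross=-30.523
θ=28°:   branch - wants cross < 0 → take C=(2.2797,-4.0346) (cross=-30.523)
θ=28°: ex = (C−B)/|BC| = (0.1028,-0.9947); ey = (0.9947,0.1028)
θ=28°: P = B + 2.72·ex + -1.76·ey = (0.2947,-1.9475)
θ=165°: B = A + 2.00·(cos165°, sin165°) = (-1.9319, 0.5176)
θ=165°: |BD| = 9.9453
θ=165°: circle(B,5.00) ∩ circle(D,7.00): a=3.7661, h=3.2889
θ=165°:   candidates: C₊=(2.0003,3.6060) cross=32.709; C₋=(1.6579,-2.9628) cross=-32.709
θ=165°:   branch - wants cross < 0 → take C=(1.6579,-2.9628) (cross=-32.709)
θ=165°: ex = (C−B)/|BC| = (0.7180,-0.6961); ey = (0.6961,0.7180)
θ=165°: P = B + 2.72·ex + -1.76·ey = (-1.2041,-2.6393)
θ=232°: B = A + 2.00·(cos232°, sin232°) = (-1.2313, -1.5760)
θ=232°: |BD| = 9.3649
θ=232°: circle(B,5.00) ∩ circle(D,7.00): a=3.4011, h=3.6651
θ=232°:   candidates: C₊=(1.5044,2.6091) cross=34.323; C₋=(2.7380,-4.6165) cross=-34.323
θ=232°:   branch - wants cross < 0 → take C=(2.7380,-4.6165) (cross=-34.323)
θ=232°: ex = (C−B)/|BC| = (0.7939,-0.6081); ey = (0.6081,0.7939)
θ=232°: P = B + 2.72·ex + -1.76·ey = (-0.1422,-4.6272)
θ=289°: B = A + 2.00·(cos289°, sin289°) = (0.6511, -1.8910)
θ=289°: |BD| = 7.5883
θ=289°: circle(B,5.00) ∩ circle(D,7.00): a=2.2127, h=4.4837
θ=289°:   candidates: C₊=(1.6767,3.0027) cross=34.024; C₋=(3.9114,-5.6819) cross=-34.024
θ=289°:   branch - wants cross < 0 → take C=(3.9114,-5.6819) (cross=-34.024)
θ=289°: ex = (C−B)/|BC| = (0.6521,-0.7582); ey = (0.7582,0.6521)
θ=289°: P = B + 2.72·ex + -1.76·ey = (1.0904,-5.1009)

θ=28°: 0.29 -1.95
θ=165°: -1.20 -2.64
θ=232°: -0.14 -4.63
θ=289°: 1.09 -5.10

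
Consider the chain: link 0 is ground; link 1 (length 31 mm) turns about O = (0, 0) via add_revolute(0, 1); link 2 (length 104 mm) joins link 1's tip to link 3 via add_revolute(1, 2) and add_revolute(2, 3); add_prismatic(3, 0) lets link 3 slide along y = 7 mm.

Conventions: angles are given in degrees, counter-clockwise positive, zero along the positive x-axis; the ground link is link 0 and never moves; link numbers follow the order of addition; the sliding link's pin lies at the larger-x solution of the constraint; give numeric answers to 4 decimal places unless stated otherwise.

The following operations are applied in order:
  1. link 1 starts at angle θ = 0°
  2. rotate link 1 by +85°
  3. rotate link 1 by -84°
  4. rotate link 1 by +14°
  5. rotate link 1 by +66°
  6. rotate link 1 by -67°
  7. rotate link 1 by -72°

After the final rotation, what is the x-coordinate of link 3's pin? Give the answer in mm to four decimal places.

geometry: r = 31 mm, L = 104 mm, e = 7 mm; θ starts at 0°
rotate link 1 by +85°: θ ← 0° +85° = 85°
rotate link 1 by -84°: θ ← 85° -84° = 1°
rotate link 1 by +14°: θ ← 1° +14° = 15°
rotate link 1 by +66°: θ ← 15° +66° = 81°
rotate link 1 by -67°: θ ← 81° -67° = 14°
rotate link 1 by -72°: θ ← 14° -72° = -58°
crank pin P = (r cos θ, r sin θ) = (16.427497, -26.289491)
h = r sin θ − e = -26.289491 − 7 = -33.289491
x = r cos θ + √(L² − h²) = 16.427497 + 98.528218 = 114.955715

114.9557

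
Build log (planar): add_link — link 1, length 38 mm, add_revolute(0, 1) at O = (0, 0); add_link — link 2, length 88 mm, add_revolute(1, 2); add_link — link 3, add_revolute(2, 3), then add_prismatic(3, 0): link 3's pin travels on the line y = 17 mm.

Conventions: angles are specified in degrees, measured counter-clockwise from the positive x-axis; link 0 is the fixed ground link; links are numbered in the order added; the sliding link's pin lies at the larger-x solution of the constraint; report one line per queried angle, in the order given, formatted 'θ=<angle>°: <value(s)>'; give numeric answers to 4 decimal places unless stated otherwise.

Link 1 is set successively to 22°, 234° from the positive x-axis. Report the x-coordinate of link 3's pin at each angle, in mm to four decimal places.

geometry: r = 38 mm, L = 88 mm, e = 17 mm
θ=22°: crank pin P = (r cos θ, r sin θ) = (35.232986, 14.235051)
θ=22°: h = r sin θ − e = 14.235051 − 17 = -2.764949
θ=22°: x = r cos θ + √(L² − h²) = 35.232986 + 87.956552 = 123.189539
θ=234°: crank pin P = (r cos θ, r sin θ) = (-22.335840, -30.742646)
θ=234°: h = r sin θ − e = -30.742646 − 17 = -47.742646
θ=234°: x = r cos θ + √(L² − h²) = -22.335840 + 73.923202 = 51.587362

θ=22°: 123.1895
θ=234°: 51.5874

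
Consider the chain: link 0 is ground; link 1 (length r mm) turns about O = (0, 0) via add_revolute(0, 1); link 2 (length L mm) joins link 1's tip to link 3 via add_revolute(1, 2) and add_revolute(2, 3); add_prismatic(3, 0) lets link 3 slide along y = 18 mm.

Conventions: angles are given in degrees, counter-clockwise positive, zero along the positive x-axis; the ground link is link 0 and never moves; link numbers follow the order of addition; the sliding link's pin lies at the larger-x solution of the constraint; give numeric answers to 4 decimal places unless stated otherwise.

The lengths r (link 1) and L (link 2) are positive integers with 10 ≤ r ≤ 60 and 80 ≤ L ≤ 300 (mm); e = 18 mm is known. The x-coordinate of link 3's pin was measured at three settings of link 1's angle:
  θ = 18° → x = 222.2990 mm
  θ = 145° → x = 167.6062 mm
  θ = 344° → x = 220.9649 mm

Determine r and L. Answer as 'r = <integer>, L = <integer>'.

constraint per measurement: (x − r cos θ)² + (r sin θ − e)² = L²
subtracting the θ₁ and θ₂ equations cancels the r² and L² terms:
r = (x₁² − x₂²) / (2[(x₁cos θ₁ + e sin θ₁) − (x₂cos θ₂ + e sin θ₂)]) = 31.0000 → r = 31
L² = (x₁ − r cos θ₁)² + (r sin θ₁ − e)² = 37249.0099 → L = 193.0000 → L = 193
check at θ₃=344°: x = 220.9649 (printed 220.9649) ✓

r = 31, L = 193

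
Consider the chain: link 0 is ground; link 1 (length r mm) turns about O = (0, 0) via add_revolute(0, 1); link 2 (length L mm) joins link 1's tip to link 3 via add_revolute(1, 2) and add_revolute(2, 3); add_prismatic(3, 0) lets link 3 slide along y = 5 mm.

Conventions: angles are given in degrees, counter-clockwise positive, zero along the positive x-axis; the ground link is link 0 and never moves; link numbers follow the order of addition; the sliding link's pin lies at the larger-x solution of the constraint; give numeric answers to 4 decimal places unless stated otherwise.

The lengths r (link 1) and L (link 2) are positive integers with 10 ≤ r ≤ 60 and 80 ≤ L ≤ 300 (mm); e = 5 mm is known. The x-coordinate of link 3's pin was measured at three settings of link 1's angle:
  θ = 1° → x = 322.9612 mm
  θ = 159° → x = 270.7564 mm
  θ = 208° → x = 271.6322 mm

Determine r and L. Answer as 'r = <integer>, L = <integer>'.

constraint per measurement: (x − r cos θ)² + (r sin θ − e)² = L²
subtracting the θ₁ and θ₂ equations cancels the r² and L² terms:
r = (x₁² − x₂²) / (2[(x₁cos θ₁ + e sin θ₁) − (x₂cos θ₂ + e sin θ₂)]) = 27.0000 → r = 27
L² = (x₁ − r cos θ₁)² + (r sin θ₁ − e)² = 87615.9759 → L = 296.0000 → L = 296
check at θ₃=208°: x = 271.6322 (printed 271.6322) ✓

r = 27, L = 296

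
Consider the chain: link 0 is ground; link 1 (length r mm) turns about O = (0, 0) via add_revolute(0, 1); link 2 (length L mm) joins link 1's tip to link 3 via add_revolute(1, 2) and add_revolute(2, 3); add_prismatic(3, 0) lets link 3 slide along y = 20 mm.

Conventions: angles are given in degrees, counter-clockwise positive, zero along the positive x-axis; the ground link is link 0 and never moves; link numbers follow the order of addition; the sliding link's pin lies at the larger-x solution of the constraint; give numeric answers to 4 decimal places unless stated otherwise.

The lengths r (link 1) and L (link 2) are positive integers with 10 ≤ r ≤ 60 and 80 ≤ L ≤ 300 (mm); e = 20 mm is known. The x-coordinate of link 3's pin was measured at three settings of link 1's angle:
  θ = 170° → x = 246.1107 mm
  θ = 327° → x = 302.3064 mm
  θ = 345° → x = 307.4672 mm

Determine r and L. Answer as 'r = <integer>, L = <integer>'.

constraint per measurement: (x − r cos θ)² + (r sin θ − e)² = L²
subtracting the θ₁ and θ₂ equations cancels the r² and L² terms:
r = (x₁² − x₂²) / (2[(x₁cos θ₁ + e sin θ₁) − (x₂cos θ₂ + e sin θ₂)]) = 32.0000 → r = 32
L² = (x₁ − r cos θ₁)² + (r sin θ₁ − e)² = 77283.9974 → L = 278.0000 → L = 278
check at θ₃=345°: x = 307.4672 (printed 307.4672) ✓

r = 32, L = 278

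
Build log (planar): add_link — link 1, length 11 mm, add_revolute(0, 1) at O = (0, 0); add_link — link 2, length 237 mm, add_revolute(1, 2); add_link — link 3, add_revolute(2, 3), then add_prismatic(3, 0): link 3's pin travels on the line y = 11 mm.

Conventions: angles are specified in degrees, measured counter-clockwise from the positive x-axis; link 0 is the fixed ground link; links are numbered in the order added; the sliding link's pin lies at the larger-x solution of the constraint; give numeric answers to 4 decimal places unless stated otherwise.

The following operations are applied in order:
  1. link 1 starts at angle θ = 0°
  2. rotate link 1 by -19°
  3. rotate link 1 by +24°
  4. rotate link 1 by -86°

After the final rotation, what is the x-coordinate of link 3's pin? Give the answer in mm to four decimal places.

geometry: r = 11 mm, L = 237 mm, e = 11 mm; θ starts at 0°
rotate link 1 by -19°: θ ← 0° -19° = -19°
rotate link 1 by +24°: θ ← -19° +24° = 5°
rotate link 1 by -86°: θ ← 5° -86° = -81°
crank pin P = (r cos θ, r sin θ) = (1.720779, -10.864572)
h = r sin θ − e = -10.864572 − 11 = -21.864572
x = r cos θ + √(L² − h²) = 1.720779 + 235.989280 = 237.710060

237.7101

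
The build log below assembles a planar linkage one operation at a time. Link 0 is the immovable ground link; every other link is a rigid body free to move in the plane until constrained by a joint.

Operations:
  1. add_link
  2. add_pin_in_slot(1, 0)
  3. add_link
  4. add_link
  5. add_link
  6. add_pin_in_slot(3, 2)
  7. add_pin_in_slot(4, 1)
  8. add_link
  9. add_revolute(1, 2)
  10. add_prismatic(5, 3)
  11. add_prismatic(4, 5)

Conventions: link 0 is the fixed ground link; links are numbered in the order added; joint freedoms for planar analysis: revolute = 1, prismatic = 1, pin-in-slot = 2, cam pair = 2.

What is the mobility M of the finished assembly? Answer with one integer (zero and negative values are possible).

L=1 J1=0 J2=0
add link → L=2 J1=0 J2=0
PS@1,0 dof=2 J2 → L=2 J1=0 J2=1
add link → L=3 J1=0 J2=1
add link → L=4 J1=0 J2=1
add link → L=5 J1=0 J2=1
PS@3,2 dof=2 J2 → L=5 J1=0 J2=2
PS@4,1 dof=2 J2 → L=5 J1=0 J2=3
add link → L=6 J1=0 J2=3
R@1,2 dof=1 J1 → L=6 J1=1 J2=3
P@5,3 dof=1 J1 → L=6 J1=2 J2=3
P@4,5 dof=1 J1 → L=6 J1=3 J2=3
M=3(L−1)−2J1−J2=3·5−2·3−3=6

M = 6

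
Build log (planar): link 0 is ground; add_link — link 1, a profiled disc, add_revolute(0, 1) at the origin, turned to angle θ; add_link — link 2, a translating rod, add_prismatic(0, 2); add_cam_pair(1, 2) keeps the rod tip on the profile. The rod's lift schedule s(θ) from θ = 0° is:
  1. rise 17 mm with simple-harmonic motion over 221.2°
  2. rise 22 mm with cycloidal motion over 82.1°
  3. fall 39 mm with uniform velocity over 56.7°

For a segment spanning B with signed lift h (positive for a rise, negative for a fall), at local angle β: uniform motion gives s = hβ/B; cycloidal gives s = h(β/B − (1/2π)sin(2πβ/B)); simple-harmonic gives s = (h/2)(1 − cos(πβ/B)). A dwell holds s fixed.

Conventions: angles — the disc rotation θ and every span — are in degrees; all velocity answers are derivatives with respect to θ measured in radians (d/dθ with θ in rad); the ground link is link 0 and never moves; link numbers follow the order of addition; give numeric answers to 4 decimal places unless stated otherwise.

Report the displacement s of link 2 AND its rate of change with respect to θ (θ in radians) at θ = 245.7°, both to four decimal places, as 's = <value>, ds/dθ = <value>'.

seg 1 [0°–221.2°] simple-harmonic, h=17: full span → s += 17 → s = 17.0000
seg 2 [221.2°–303.3°] cycloidal, h=22: θ=245.7° here. β=24.5, B=82.1. 22·(0.2984 − sin(2π·0.2984)/(2π)) = 3.2245 → s = 20.2245
velocity in seg [221.2°–303.3°] (cycloidal), θ in radians: β = 24.5° = 0.4276 rad, B = 82.1° = 1.4329 rad; ds/dθ = (h/B)(1 − cos(2πβ/B)) = (22/1.4329)(1 − cos(2π·0.2984)) = 19.952243 mm/rad

s = 20.2245, ds/dθ = 19.9522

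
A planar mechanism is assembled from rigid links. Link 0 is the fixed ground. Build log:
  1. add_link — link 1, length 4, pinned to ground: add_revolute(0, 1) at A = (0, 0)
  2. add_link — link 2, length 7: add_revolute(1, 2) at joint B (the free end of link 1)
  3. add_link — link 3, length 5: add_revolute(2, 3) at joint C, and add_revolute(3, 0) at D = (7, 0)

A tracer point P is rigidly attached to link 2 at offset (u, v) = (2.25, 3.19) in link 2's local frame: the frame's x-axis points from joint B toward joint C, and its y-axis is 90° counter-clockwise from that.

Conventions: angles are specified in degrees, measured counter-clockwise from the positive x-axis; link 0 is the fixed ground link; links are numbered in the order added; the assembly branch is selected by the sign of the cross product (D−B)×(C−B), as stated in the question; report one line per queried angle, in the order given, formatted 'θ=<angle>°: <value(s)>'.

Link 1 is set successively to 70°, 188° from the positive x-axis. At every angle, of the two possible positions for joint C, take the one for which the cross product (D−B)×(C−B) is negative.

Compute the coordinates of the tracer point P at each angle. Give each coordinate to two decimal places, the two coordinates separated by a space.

A=(0,0), D=(7.00,0)
θ=70°: B = A + 4.00·(cos70°, sin70°) = (1.3681, 3.7588)
θ=70°: |BD| = 6.7710
θ=70°: circle(B,7.00) ∩ circle(D,5.00): a=5.1578, h=4.7326
θ=70°:   candidates: C₊=(8.2853,4.8320) cross=32.045; C₋=(3.0310,-3.0408) cross=-32.045
θ=70°:   branch - wants cross < 0 → take C=(3.0310,-3.0408) (cross=-32.045)
θ=70°: ex = (C−B)/|BC| = (0.2376,-0.9714); ey = (0.9714,0.2376)
θ=70°: P = B + 2.25·ex + 3.19·ey = (5.0013,2.3310)
θ=188°: B = A + 4.00·(cos188°, sin188°) = (-3.9611, -0.5567)
θ=188°: |BD| = 10.9752
θ=188°: circle(B,7.00) ∩ circle(D,5.00): a=6.5810, h=2.3855
θ=188°:   candidates: C₊=(2.4904,2.1596) cross=26.182; C₋=(2.7324,-2.6054) cross=-26.182
θ=188°:   branch - wants cross < 0 → take C=(2.7324,-2.6054) (cross=-26.182)
θ=188°: ex = (C−B)/|BC| = (0.9562,-0.2927); ey = (0.2927,0.9562)
θ=188°: P = B + 2.25·ex + 3.19·ey = (-0.8760,1.8351)

θ=70°: 5.00 2.33
θ=188°: -0.88 1.84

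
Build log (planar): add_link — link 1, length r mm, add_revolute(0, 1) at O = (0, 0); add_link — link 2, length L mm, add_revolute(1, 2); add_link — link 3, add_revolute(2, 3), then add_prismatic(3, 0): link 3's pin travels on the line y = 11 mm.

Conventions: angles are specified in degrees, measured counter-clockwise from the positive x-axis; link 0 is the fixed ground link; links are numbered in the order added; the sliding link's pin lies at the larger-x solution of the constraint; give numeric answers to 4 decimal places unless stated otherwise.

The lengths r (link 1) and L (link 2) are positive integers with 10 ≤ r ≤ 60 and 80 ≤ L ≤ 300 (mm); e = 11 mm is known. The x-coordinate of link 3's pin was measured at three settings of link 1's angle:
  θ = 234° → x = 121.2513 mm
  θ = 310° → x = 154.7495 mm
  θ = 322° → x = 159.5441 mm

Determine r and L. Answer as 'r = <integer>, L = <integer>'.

constraint per measurement: (x − r cos θ)² + (r sin θ − e)² = L²
subtracting the θ₁ and θ₂ equations cancels the r² and L² terms:
r = (x₁² − x₂²) / (2[(x₁cos θ₁ + e sin θ₁) − (x₂cos θ₂ + e sin θ₂)]) = 27.0000 → r = 27
L² = (x₁ − r cos θ₁)² + (r sin θ₁ − e)² = 19880.9990 → L = 141.0000 → L = 141
check at θ₃=322°: x = 159.5441 (printed 159.5441) ✓

r = 27, L = 141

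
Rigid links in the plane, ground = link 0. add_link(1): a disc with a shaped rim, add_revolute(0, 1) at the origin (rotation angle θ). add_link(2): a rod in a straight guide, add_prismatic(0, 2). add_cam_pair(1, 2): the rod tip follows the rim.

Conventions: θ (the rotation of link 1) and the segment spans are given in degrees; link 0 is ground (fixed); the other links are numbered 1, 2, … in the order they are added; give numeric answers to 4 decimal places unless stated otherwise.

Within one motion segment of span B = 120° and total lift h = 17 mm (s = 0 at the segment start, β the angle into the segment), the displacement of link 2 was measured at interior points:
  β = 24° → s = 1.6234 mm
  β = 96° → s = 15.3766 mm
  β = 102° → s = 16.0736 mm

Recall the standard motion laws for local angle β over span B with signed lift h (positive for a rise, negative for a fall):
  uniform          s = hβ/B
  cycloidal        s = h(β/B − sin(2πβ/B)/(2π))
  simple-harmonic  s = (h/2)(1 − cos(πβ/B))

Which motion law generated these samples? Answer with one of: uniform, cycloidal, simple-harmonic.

candidates at β/B = r: uniform s = h·r (linear in β); cycloidal s = h·(r − sin(2πr)/(2π)); simple-harmonic s = (h/2)(1 − cos(πr))
β=24°: printed 1.6234 | uniform 3.4000, cycloidal 0.8268, simple-harmonic 1.6234
β=96°: printed 15.3766 | uniform 13.6000, cycloidal 16.1732, simple-harmonic 15.3766
β=102°: printed 16.0736 | uniform 14.4500, cycloidal 16.6389, simple-harmonic 16.0736
only one law matches every sample → simple-harmonic

simple-harmonic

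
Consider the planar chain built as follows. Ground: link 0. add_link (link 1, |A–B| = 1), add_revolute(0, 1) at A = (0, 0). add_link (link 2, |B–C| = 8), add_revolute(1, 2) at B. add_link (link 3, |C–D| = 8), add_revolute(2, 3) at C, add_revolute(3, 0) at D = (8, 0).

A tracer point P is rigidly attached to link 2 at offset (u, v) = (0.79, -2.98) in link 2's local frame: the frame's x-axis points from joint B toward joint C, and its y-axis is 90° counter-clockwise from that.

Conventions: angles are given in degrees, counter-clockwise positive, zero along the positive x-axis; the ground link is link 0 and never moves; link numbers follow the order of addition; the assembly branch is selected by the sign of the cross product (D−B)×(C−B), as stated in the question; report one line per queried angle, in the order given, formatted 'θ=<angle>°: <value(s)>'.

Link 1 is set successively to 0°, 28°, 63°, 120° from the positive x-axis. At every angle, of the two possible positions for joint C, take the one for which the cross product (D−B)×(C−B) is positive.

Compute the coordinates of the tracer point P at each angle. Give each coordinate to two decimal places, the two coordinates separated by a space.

A=(0,0), D=(8.00,0)
θ=0°: B = A + 1.00·(cos0°, sin0°) = (1.0000, 0.0000)
θ=0°: |BD| = 7.0000
θ=0°: circle(B,8.00) ∩ circle(D,8.00): a=3.5000, h=7.1937
θ=0°:   candidates: C₊=(4.5000,7.1937) cross=50.356; C₋=(4.5000,-7.1937) cross=-50.356
θ=0°:   branch + wants cross > 0 → take C=(4.5000,7.1937) (cross=50.356)
θ=0°: ex = (C−B)/|BC| = (0.4375,0.8992); ey = (-0.8992,0.4375)
θ=0°: P = B + 0.79·ex + -2.98·ey = (4.0253,-0.5934)
θ=28°: B = A + 1.00·(cos28°, sin28°) = (0.8829, 0.4695)
θ=28°: |BD| = 7.1325
θ=28°: circle(B,8.00) ∩ circle(D,8.00): a=3.5663, h=7.1611
θ=28°:   candidates: C₊=(4.9128,7.3803) cross=51.077; C₋=(3.9701,-6.9109) cross=-51.077
θ=28°:   branch + wants cross > 0 → take C=(4.9128,7.3803) (cross=51.077)
θ=28°: ex = (C−B)/|BC| = (0.5037,0.8639); ey = (-0.8639,0.5037)
θ=28°: P = B + 0.79·ex + -2.98·ey = (3.8552,-0.3492)
θ=63°: B = A + 1.00·(cos63°, sin63°) = (0.4540, 0.8910)
θ=63°: |BD| = 7.5984
θ=63°: circle(B,8.00) ∩ circle(D,8.00): a=3.7992, h=7.0403
θ=63°:   candidates: C₊=(5.0526,7.4372) cross=53.495; C₋=(3.4014,-6.5462) cross=-53.495
θ=63°:   branch + wants cross > 0 → take C=(5.0526,7.4372) (cross=53.495)
θ=63°: ex = (C−B)/|BC| = (0.5748,0.8183); ey = (-0.8183,0.5748)
θ=63°: P = B + 0.79·ex + -2.98·ey = (3.3466,-0.1755)
θ=120°: B = A + 1.00·(cos120°, sin120°) = (-0.5000, 0.8660)
θ=120°: |BD| = 8.5440
θ=120°: circle(B,8.00) ∩ circle(D,8.00): a=4.2720, h=6.7639
θ=120°:   candidates: C₊=(4.4356,7.1621) cross=57.791; C₋=(3.0644,-6.2960) cross=-57.791
θ=120°:   branch + wants cross > 0 → take C=(4.4356,7.1621) (cross=57.791)
θ=120°: ex = (C−B)/|BC| = (0.6169,0.7870); ey = (-0.7870,0.6169)
θ=120°: P = B + 0.79·ex + -2.98·ey = (2.3327,-0.3507)

θ=0°: 4.03 -0.59
θ=28°: 3.86 -0.35
θ=63°: 3.35 -0.18
θ=120°: 2.33 -0.35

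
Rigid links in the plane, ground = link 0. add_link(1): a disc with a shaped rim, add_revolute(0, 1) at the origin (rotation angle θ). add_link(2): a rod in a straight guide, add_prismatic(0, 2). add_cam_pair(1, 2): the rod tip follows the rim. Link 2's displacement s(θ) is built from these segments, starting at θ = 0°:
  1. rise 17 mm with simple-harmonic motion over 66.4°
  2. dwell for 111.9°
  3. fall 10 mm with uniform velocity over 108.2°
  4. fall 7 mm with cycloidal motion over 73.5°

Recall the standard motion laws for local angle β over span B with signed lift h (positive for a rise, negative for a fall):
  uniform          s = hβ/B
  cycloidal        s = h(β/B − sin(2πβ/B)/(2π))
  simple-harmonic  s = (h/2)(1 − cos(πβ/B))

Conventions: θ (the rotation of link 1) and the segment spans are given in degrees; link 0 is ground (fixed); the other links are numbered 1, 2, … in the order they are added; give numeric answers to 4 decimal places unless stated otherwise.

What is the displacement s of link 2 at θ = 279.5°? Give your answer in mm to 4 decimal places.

segment 1 (0° to 66.4°, simple-harmonic, h = 17) is passed completely: s = 0.0000 + (17) = 17.0000
segment 2 (66.4° to 178.3°, dwell): s unchanged at 17.0000
θ = 279.5° falls in segment 3 (178.3° to 286.5°, uniform, h = -10): β = 279.5 − 178.3 = 101.2°, B = 108.2°; Δs = -10·101.2/108.2 = -9.3530; s = 17.0000 − 9.3530 = 7.6470

7.6470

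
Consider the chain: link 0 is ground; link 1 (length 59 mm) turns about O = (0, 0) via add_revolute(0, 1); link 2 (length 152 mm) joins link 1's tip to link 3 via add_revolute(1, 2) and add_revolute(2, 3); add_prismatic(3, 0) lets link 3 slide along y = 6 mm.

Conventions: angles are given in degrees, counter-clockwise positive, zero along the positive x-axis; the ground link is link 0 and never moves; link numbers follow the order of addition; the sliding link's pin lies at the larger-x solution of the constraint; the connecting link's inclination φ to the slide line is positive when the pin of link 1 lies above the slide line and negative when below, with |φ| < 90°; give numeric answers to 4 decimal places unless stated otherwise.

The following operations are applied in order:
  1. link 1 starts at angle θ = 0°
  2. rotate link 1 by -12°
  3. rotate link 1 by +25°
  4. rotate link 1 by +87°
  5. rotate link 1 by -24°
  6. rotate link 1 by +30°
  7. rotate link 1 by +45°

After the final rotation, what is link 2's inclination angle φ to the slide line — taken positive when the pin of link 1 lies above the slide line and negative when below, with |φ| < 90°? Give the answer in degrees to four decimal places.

geometry: r = 59 mm, L = 152 mm, e = 6 mm; θ starts at 0°
rotate link 1 by -12°: θ ← 0° -12° = -12°
rotate link 1 by +25°: θ ← -12° +25° = 13°
rotate link 1 by +87°: θ ← 13° +87° = 100°
rotate link 1 by -24°: θ ← 100° -24° = 76°
rotate link 1 by +30°: θ ← 76° +30° = 106°
rotate link 1 by +45°: θ ← 106° +45° = 151°
h = r sin θ − e = 28.603768 − 6 = 22.603768
sin φ = h / L = 22.603768 / 152 = 0.14870900
φ = arcsin(0.14870900) = 8.552118°

8.5521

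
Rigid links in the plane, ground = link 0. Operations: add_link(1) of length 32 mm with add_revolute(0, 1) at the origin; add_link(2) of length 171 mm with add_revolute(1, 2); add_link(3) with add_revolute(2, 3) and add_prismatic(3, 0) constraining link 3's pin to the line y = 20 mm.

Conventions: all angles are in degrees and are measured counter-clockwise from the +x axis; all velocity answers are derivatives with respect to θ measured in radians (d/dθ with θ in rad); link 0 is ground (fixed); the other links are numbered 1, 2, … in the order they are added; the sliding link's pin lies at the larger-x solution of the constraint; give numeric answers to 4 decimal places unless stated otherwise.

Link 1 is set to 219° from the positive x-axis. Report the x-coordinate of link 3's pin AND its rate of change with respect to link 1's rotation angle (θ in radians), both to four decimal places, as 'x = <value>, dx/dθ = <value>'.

geometry: r = 32 mm, L = 171 mm, e = 20 mm
crank pin P = (r cos θ, r sin θ) = (-24.868671, -20.138253)
h = r sin θ − e = -20.138253 − 20 = -40.138253
x = r cos θ + √(L² − h²) = -24.868671 + 166.222504 = 141.353833
dx/dθ = −r sin θ − h·r cos θ/√(L² − h²) (θ in radians; h = -40.138253) = 14.133139

x = 141.3538, dx/dθ = 14.1331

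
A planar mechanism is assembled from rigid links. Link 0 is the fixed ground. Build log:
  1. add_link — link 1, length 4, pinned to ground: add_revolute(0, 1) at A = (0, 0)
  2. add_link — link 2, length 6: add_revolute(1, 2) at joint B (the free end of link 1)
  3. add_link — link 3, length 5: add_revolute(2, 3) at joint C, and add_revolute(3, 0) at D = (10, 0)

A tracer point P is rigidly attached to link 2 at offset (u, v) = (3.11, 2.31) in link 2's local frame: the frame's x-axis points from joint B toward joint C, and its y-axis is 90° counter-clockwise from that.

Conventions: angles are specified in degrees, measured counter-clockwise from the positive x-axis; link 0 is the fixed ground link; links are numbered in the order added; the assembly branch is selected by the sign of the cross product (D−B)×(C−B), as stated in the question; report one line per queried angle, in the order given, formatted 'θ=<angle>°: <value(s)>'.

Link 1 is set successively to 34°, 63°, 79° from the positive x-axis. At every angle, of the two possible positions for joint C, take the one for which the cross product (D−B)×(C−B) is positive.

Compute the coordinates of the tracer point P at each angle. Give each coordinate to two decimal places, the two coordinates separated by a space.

A=(0,0), D=(10.00,0)
θ=34°: B = A + 4.00·(cos34°, sin34°) = (3.3162, 2.2368)
θ=34°: |BD| = 7.0482
θ=34°: circle(B,6.00) ∩ circle(D,5.00): a=4.3044, h=4.1799
θ=34°:   candidates: C₊=(8.7246,4.8346) cross=29.461; C₋=(6.0716,-3.0931) cross=-29.461
θ=34°:   branch + wants cross > 0 → take C=(8.7246,4.8346) (cross=29.461)
θ=34°: ex = (C−B)/|BC| = (0.9014,0.4330); ey = (-0.4330,0.9014)
θ=34°: P = B + 3.11·ex + 2.31·ey = (5.1194,5.6656)
θ=63°: B = A + 4.00·(cos63°, sin63°) = (1.8160, 3.5640)
θ=63°: |BD| = 8.9264
θ=63°: circle(B,6.00) ∩ circle(D,5.00): a=5.0794, h=3.1938
θ=63°:   candidates: C₊=(7.7481,4.4642) cross=28.509; C₋=(5.1977,-1.3922) cross=-28.509
θ=63°:   branch + wants cross > 0 → take C=(7.7481,4.4642) (cross=28.509)
θ=63°: ex = (C−B)/|BC| = (0.9887,0.1500); ey = (-0.1500,0.9887)
θ=63°: P = B + 3.11·ex + 2.31·ey = (4.5442,6.3145)
θ=79°: B = A + 4.00·(cos79°, sin79°) = (0.7632, 3.9265)
θ=79°: |BD| = 10.0367
θ=79°: circle(B,6.00) ∩ circle(D,5.00): a=5.5663, h=2.2396
θ=79°:   candidates: C₊=(6.7621,3.8100) cross=22.478; C₋=(5.0098,-0.3122) cross=-22.478
θ=79°:   branch + wants cross > 0 → take C=(6.7621,3.8100) (cross=22.478)
θ=79°: ex = (C−B)/|BC| = (0.9998,-0.0194); ey = (0.0194,0.9998)
θ=79°: P = B + 3.11·ex + 2.31·ey = (3.9175,6.1757)

θ=34°: 5.12 5.67
θ=63°: 4.54 6.31
θ=79°: 3.92 6.18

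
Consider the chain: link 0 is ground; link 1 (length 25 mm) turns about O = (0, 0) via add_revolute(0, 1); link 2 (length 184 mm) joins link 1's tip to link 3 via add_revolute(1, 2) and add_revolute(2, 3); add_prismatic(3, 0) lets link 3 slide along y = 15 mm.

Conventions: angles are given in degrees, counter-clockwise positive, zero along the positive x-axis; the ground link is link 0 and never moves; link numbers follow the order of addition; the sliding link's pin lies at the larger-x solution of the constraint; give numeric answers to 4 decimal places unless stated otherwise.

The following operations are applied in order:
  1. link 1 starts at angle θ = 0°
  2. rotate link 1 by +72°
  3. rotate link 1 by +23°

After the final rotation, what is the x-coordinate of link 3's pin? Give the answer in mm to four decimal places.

geometry: r = 25 mm, L = 184 mm, e = 15 mm; θ starts at 0°
rotate link 1 by +72°: θ ← 0° +72° = 72°
rotate link 1 by +23°: θ ← 72° +23° = 95°
crank pin P = (r cos θ, r sin θ) = (-2.178894, 24.904867)
h = r sin θ − e = 24.904867 − 15 = 9.904867
x = r cos θ + √(L² − h²) = -2.178894 + 183.733213 = 181.554320

181.5543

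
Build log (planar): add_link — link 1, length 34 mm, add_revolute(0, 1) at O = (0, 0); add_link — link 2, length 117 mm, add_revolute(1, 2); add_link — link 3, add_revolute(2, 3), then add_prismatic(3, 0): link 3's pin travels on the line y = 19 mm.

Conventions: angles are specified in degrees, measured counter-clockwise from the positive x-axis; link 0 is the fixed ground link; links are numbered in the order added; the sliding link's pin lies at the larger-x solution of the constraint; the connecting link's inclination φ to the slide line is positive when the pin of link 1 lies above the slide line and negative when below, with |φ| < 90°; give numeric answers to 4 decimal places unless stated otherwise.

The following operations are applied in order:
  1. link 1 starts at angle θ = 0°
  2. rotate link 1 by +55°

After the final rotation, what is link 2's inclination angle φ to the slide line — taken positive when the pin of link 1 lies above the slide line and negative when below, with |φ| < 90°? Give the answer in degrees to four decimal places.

geometry: r = 34 mm, L = 117 mm, e = 19 mm; θ starts at 0°
rotate link 1 by +55°: θ ← 0° +55° = 55°
h = r sin θ − e = 27.851170 − 19 = 8.851170
sin φ = h / L = 8.851170 / 117 = 0.07565102
φ = arcsin(0.07565102) = 4.338629°

4.3386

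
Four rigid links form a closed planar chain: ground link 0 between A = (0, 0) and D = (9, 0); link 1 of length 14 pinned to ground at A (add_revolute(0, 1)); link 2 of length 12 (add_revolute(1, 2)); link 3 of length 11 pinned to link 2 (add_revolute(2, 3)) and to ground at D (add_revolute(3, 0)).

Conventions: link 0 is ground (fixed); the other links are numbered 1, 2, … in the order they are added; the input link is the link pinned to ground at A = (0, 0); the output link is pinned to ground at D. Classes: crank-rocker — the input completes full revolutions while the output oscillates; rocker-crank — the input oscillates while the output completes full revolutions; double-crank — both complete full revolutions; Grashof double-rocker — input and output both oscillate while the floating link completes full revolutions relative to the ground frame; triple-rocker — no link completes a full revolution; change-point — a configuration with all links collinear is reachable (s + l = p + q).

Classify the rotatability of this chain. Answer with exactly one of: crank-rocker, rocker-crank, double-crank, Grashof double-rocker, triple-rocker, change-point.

lengths: ground=9, input=14, coupler=12, output=11
sorted: s=9 (shortest), l=14 (longest), p+q=23
s + l = 23 vs p + q = 23
s + l = p + q → change-point (collinear configuration reachable)

change-point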